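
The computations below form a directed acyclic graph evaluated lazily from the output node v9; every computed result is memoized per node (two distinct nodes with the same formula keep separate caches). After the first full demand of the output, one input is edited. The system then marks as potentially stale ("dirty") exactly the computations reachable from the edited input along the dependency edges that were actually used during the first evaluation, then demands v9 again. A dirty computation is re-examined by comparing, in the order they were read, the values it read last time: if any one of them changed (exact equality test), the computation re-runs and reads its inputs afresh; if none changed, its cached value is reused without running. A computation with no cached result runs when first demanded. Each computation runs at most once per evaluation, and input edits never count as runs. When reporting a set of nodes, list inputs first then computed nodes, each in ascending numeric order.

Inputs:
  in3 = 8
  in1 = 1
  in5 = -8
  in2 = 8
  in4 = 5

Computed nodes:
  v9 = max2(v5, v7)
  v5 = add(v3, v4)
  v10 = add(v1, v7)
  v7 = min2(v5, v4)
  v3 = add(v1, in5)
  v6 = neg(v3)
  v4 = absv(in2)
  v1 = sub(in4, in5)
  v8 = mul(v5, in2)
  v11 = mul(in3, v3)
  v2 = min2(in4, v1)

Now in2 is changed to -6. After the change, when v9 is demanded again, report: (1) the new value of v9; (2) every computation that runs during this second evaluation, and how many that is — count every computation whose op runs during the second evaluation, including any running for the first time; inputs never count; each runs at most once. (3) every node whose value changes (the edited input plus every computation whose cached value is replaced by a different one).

Demanding v9 again yields 11.
4 computations run: v4, v5, v7, v9.
The nodes whose values change: in2, v4, v5, v7, v9.

First demand of the output computes:
  v1 = sub(5, -8) = 13
  v3 = add(13, -8) = 5
  v4 = absv(8) = 8
  v5 = add(5, 8) = 13
  v7 = min2(13, 8) = 8
  v9 = max2(13, 8) = 13

After the edit, cleaning proceeds:
  v4: a read changed (in2 8->-6) — executes, giving 6.
  v5: a read changed (v4 8->6) — executes, giving 11.
  v7: a read changed (v5 13->11; v4 8->6) — executes, giving 6.
  v9: a read changed (v5 13->11; v7 8->6) — executes, giving 11.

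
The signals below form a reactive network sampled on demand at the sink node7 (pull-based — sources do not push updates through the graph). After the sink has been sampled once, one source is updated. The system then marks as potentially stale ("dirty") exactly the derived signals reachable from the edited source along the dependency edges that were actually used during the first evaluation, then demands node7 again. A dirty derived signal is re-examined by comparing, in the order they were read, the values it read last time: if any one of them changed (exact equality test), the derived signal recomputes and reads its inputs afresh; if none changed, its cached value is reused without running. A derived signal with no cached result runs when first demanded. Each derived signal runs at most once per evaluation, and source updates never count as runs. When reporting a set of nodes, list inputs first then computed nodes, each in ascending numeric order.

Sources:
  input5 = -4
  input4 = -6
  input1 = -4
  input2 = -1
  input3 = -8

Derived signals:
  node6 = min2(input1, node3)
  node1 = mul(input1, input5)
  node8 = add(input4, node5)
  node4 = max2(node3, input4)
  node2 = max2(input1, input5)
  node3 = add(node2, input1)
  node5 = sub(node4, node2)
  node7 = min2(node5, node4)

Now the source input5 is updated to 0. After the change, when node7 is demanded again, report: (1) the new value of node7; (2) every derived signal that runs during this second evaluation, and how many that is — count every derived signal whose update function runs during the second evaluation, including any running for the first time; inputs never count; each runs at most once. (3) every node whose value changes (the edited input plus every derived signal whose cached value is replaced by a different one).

Initial pass — values computed on the first demand:
  node2 = max2(-4, -4) = -4
  node3 = add(-4, -4) = -8
  node4 = max2(-8, -6) = -6
  node5 = sub(-6, -4) = -2
  node7 = min2(-2, -6) = -6

Second demand — change propagation:
  node2: re-runs because input5 -4->0; new result 0.
  node3: re-runs because node2 -4->0; new result -4.
  node4: re-runs because node3 -8->-4; new result -4.
  node5: re-runs because node4 -6->-4; node2 -4->0; new result -4.
  node7: re-runs because node5 -2->-4; node4 -6->-4; new result -4.

node7 now evaluates to -4.
Run set: node2, node3, node4, node5, node7 (5 run).
Changed values: input5, node2, node3, node4, node5, node7.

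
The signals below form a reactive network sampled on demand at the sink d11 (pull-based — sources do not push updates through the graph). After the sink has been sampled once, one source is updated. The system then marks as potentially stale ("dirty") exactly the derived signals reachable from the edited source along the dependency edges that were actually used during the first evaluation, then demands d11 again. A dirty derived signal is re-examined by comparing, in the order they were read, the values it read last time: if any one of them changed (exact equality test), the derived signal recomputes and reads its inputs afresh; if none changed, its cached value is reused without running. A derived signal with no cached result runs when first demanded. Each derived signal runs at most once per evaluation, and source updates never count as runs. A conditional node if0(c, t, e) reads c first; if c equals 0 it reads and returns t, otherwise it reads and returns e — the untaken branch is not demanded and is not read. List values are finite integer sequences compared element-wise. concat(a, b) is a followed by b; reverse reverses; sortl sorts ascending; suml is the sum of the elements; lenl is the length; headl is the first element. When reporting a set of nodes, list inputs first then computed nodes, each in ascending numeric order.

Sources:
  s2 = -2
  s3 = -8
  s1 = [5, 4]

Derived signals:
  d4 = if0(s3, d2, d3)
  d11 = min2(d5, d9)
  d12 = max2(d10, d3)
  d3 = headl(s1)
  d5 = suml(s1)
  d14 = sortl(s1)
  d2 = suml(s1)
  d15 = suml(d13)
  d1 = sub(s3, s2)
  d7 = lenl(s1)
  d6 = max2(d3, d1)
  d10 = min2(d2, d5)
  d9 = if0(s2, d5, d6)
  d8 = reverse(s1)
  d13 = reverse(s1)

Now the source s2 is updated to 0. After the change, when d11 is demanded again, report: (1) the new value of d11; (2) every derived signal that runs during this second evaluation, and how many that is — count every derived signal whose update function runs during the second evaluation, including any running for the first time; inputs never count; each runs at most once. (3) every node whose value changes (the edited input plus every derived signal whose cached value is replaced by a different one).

Initial pass — values computed on the first demand:
  d1 = sub(-8, -2) = -6
  d3 = headl([5, 4]) = 5
  d5 = suml([5, 4]) = 9
  d6 = max2(5, -6) = 5
  d9 = if0(s2=-2 -> else branch d6) = 5
  d11 = min2(9, 5) = 5

Second demand — change propagation:
  d1: dirty yet unreached — the second evaluation never asks for it.
  d6: dirty yet unreached — the second evaluation never asks for it.
  d9: re-runs because s2 -2->0; new result 9.
  d11: re-runs because d9 5->9; new result 9.

The important point: the flipped condition redirects demand; d1, d6 are left stale, never re-checked.

d11 now evaluates to 9.
Run set: d9, d11 (2 run).
Changed values: s2, d9, d11.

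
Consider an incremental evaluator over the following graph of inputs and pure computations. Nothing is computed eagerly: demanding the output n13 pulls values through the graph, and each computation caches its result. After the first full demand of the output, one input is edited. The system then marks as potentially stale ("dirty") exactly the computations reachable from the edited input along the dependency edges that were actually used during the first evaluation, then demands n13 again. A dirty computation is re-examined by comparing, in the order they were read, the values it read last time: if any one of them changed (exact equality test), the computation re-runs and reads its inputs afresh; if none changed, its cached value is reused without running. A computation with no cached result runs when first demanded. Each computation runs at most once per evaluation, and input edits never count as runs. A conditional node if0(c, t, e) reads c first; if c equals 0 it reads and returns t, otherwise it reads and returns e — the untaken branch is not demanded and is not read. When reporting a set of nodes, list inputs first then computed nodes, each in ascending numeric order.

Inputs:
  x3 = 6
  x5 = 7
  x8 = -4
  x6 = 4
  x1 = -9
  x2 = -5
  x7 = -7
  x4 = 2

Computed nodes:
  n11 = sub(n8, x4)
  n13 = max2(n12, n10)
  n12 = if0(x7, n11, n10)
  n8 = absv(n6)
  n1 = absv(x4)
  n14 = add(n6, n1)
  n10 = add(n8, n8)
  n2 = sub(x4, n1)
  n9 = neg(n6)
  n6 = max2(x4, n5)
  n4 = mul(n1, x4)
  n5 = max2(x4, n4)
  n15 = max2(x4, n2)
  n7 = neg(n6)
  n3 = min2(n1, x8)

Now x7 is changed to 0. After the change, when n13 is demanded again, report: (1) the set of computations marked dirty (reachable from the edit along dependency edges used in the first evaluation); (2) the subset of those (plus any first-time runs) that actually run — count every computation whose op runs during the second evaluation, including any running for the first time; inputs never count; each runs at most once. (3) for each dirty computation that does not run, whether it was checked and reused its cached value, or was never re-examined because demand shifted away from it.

Dirty set: n12, n13.
Run set: n11, n12, n13 (3 run).
All dirty computations ended up running.
The important point: the flipped condition pulls in fresh nodes; n11 runs for the first time.

Initial pass — values computed on the first demand:
  n1 = absv(2) = 2
  n4 = mul(2, 2) = 4
  n5 = max2(2, 4) = 4
  n6 = max2(2, 4) = 4
  n8 = absv(4) = 4
  n10 = add(4, 4) = 8
  n12 = if0(x7=-7 -> else branch n10) = 8
  n13 = max2(8, 8) = 8

Second demand — change propagation:
  n11: newly demanded (no cache) — executes and yields 2.
  n12: re-runs because x7 -7->0; new result 2.
  n13: re-runs because n12 8->2; new result 8 (unchanged).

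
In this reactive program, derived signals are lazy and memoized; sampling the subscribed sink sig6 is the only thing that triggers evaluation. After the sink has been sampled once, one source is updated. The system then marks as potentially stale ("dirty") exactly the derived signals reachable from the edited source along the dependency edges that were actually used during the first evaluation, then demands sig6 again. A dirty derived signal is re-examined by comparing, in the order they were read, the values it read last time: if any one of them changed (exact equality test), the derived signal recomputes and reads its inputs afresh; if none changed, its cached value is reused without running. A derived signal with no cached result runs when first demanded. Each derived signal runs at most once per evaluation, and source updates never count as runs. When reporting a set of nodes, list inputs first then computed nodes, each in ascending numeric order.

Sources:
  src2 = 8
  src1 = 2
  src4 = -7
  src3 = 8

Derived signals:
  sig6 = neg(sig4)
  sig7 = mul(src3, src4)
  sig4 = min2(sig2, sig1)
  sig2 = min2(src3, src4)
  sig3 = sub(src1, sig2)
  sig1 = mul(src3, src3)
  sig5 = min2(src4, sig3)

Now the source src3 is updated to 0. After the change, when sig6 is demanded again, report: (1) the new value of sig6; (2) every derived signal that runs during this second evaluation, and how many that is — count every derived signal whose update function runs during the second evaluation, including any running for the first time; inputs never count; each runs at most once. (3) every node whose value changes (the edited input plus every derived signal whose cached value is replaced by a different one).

Demanding sig6 again yields 7.
3 derived signals run: sig1, sig2, sig4.
The nodes whose values change: src3, sig1.
Note where the cutoff bites: sig6 is checked, finds nothing changed, and keeps its cache.

First demand of the output computes:
  sig1 = mul(8, 8) = 64
  sig2 = min2(8, -7) = -7
  sig4 = min2(-7, 64) = -7
  sig6 = neg(-7) = 7

After the edit, cleaning proceeds:
  sig1: a read changed (src3 8->0; src3 8->0) — executes, giving 0.
  sig2: a read changed (src3 8->0) — executes, giving -7 — identical to its old value.
  sig4: a read changed (sig1 64->0) — executes, giving -7 — identical to its old value.
  sig6: dirty, but its reads are unchanged (sig4 unchanged); cached 7 stands.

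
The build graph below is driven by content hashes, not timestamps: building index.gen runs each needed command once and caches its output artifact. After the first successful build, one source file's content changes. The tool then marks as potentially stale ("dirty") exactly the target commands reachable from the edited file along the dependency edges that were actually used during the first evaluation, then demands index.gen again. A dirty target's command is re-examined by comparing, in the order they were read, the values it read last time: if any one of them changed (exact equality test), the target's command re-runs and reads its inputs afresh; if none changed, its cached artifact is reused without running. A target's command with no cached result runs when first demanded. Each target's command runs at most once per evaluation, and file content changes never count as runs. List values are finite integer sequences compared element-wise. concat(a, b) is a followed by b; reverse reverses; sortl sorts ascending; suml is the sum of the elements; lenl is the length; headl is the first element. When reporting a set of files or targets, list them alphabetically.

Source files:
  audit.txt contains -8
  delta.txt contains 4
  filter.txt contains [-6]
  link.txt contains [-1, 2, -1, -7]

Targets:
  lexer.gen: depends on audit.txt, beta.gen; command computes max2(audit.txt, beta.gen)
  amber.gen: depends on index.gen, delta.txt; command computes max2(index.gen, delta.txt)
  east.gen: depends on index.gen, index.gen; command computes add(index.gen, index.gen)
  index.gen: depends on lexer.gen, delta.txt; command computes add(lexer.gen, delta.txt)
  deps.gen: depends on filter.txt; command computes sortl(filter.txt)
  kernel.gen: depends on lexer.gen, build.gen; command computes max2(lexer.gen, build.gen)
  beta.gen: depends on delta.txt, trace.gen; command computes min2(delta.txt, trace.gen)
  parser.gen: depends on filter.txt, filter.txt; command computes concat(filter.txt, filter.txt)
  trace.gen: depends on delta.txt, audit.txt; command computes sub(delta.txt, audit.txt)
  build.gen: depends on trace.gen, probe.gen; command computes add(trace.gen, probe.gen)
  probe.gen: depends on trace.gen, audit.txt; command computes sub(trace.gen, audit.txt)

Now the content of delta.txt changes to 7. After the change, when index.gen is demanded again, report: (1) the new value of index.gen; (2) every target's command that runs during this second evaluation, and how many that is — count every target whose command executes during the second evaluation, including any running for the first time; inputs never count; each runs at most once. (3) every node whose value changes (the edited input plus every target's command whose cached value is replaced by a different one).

index.gen now evaluates to 14.
Run set: beta.gen, index.gen, lexer.gen, trace.gen (4 run).
Changed values: beta.gen, delta.txt, index.gen, lexer.gen, trace.gen.

Initial pass — values computed on the first demand:
  trace.gen = sub(4, -8) = 12
  beta.gen = min2(4, 12) = 4
  lexer.gen = max2(-8, 4) = 4
  index.gen = add(4, 4) = 8

Second demand — change propagation:
  trace.gen: re-runs because delta.txt 4->7; new result 15.
  beta.gen: re-runs because delta.txt 4->7; trace.gen 12->15; new result 7.
  lexer.gen: re-runs because beta.gen 4->7; new result 7.
  index.gen: re-runs because lexer.gen 4->7; delta.txt 4->7; new result 14.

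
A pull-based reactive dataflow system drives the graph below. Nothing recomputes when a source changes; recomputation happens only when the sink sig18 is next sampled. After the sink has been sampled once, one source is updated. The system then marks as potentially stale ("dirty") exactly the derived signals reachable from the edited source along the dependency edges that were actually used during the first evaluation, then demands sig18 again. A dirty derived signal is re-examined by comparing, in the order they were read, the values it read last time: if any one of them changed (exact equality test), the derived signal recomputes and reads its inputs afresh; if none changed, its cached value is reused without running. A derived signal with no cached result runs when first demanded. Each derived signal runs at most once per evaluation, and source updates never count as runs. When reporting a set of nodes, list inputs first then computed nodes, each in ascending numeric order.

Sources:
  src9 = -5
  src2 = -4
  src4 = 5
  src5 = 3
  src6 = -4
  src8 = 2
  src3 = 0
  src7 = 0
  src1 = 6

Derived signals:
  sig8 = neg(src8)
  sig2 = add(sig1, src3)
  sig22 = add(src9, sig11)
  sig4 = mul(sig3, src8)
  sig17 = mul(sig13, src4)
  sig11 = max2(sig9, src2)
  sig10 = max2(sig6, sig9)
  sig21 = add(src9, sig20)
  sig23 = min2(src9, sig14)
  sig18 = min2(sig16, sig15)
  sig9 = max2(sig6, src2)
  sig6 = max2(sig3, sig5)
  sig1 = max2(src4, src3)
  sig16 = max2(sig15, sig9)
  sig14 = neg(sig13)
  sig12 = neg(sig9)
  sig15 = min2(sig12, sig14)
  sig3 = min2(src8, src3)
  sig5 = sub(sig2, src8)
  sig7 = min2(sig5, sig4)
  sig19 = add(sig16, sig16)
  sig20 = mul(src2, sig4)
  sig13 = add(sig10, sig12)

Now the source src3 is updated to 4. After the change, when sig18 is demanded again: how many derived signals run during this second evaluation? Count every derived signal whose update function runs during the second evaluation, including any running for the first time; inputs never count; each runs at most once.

Derived signals that run: sig1, sig2, sig3, sig5, sig6, sig9, sig10, sig12, sig13, sig15, sig16, sig18 — 12 in total.
Key observation: the cutoff stops propagation at sig14 — its inputs' values are unchanged, so it reuses its cache.

First evaluation (everything demanded from the output):
  sig1 = max2(5, 0) = 5
  sig2 = add(5, 0) = 5
  sig3 = min2(2, 0) = 0
  sig5 = sub(5, 2) = 3
  sig6 = max2(0, 3) = 3
  sig9 = max2(3, -4) = 3
  sig10 = max2(3, 3) = 3
  sig12 = neg(3) = -3
  sig13 = add(3, -3) = 0
  sig14 = neg(0) = 0
  sig15 = min2(-3, 0) = -3
  sig16 = max2(-3, 3) = 3
  sig18 = min2(3, -3) = -3

Propagation after the edit:
  sig1: runs — src3 0->4; result 5 (same value as before).
  sig2: runs — src3 0->4; result 9.
  sig3: runs — src3 0->4; result 2.
  sig5: runs — sig2 5->9; result 7.
  sig6: runs — sig3 0->2; sig5 3->7; result 7.
  sig9: runs — sig6 3->7; result 7.
  sig10: runs — sig6 3->7; sig9 3->7; result 7.
  sig12: runs — sig9 3->7; result -7.
  sig13: runs — sig10 3->7; sig12 -3->-7; result 0 (same value as before).
  sig14: checked — values it read are unchanged (sig13 unchanged); reused cached 0 without running.
  sig15: runs — sig12 -3->-7; result -7.
  sig16: runs — sig15 -3->-7; sig9 3->7; result 7.
  sig18: runs — sig16 3->7; sig15 -3->-7; result -7.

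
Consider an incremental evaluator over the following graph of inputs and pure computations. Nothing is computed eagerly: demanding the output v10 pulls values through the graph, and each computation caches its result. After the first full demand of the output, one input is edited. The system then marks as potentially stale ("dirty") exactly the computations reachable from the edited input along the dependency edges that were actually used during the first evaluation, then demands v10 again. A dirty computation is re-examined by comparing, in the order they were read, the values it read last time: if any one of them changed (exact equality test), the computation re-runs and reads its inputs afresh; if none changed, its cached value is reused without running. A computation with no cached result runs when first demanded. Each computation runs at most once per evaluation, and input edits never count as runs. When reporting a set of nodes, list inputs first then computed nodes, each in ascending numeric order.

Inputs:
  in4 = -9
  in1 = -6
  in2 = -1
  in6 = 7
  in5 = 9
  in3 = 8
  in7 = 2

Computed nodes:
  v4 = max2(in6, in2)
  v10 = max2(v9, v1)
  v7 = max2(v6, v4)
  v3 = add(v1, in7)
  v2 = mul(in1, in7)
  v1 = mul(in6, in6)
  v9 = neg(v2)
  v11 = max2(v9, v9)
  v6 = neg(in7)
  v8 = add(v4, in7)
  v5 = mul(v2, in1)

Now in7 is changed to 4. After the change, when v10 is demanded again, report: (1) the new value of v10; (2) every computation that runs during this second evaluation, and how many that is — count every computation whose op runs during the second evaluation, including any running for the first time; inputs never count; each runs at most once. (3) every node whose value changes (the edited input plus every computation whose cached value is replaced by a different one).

v10 now evaluates to 49.
Run set: v2, v9, v10 (3 run).
Changed values: in7, v2, v9.

Initial pass — values computed on the first demand:
  v1 = mul(7, 7) = 49
  v2 = mul(-6, 2) = -12
  v9 = neg(-12) = 12
  v10 = max2(12, 49) = 49

Second demand — change propagation:
  v2: re-runs because in7 2->4; new result -24.
  v9: re-runs because v2 -12->-24; new result 24.
  v10: re-runs because v9 12->24; new result 49 (unchanged).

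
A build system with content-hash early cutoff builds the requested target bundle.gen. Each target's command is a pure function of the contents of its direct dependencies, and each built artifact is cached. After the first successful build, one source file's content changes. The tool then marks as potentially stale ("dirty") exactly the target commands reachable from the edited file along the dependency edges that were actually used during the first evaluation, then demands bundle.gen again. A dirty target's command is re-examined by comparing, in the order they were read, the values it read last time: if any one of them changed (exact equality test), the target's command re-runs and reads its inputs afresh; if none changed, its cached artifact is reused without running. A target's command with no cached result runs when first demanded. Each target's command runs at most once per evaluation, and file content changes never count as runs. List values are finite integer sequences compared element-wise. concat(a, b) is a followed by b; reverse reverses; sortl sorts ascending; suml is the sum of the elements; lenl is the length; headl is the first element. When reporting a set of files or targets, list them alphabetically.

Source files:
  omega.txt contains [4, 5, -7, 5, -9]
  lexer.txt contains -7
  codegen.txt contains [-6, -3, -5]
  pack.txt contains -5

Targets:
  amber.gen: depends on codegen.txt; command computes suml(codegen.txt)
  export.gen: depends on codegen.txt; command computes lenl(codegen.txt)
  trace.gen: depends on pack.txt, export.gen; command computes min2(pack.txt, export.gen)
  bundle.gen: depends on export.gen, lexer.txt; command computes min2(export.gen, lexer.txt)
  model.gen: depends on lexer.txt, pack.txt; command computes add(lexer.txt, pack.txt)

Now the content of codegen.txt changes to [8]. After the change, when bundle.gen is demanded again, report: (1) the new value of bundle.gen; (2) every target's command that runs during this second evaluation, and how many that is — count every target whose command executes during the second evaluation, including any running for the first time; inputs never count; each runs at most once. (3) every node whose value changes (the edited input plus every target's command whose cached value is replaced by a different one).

New value of bundle.gen: -7.
Target commands that run: bundle.gen, export.gen — 2 in total.
Values that change: codegen.txt, export.gen.

First evaluation (everything demanded from the output):
  export.gen = lenl([-6, -3, -5]) = 3
  bundle.gen = min2(3, -7) = -7

Propagation after the edit:
  export.gen: runs — codegen.txt [-6, -3, -5]->[8]; result 1.
  bundle.gen: runs — export.gen 3->1; result -7 (same value as before).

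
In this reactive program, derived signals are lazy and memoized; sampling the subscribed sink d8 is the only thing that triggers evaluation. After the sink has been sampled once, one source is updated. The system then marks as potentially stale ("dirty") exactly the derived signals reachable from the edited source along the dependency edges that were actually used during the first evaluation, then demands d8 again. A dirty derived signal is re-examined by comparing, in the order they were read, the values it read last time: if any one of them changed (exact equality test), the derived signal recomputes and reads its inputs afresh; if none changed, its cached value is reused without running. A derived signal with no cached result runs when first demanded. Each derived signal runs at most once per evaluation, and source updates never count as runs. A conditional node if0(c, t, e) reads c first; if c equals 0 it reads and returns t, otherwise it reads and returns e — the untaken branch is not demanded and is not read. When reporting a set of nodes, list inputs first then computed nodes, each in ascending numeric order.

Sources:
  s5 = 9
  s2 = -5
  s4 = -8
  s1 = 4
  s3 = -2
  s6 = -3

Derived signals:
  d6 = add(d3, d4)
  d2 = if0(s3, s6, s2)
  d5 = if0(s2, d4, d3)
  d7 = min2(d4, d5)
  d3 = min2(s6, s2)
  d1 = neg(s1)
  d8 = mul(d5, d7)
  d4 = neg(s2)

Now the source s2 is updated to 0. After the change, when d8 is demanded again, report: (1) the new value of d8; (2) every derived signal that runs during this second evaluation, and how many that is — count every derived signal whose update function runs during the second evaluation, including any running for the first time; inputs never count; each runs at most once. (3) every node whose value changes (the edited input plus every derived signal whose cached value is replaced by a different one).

First demand of the output computes:
  d3 = min2(-3, -5) = -5
  d4 = neg(-5) = 5
  d5 = if0(s2=-5 -> else branch d3) = -5
  d7 = min2(5, -5) = -5
  d8 = mul(-5, -5) = 25

After the edit, cleaning proceeds:
  d3: stays stale; no demand reaches it after the flip.
  d4: a read changed (s2 -5->0) — executes, giving 0.
  d5: a read changed (s2 -5->0) — executes, giving 0.
  d7: a read changed (d4 5->0; d5 -5->0) — executes, giving 0.
  d8: a read changed (d5 -5->0; d7 -5->0) — executes, giving 0.

Note the branch switch — demand abandons d3, which is never re-examined.

Demanding d8 again yields 0.
4 derived signals run: d4, d5, d7, d8.
The nodes whose values change: s2, d4, d5, d7, d8.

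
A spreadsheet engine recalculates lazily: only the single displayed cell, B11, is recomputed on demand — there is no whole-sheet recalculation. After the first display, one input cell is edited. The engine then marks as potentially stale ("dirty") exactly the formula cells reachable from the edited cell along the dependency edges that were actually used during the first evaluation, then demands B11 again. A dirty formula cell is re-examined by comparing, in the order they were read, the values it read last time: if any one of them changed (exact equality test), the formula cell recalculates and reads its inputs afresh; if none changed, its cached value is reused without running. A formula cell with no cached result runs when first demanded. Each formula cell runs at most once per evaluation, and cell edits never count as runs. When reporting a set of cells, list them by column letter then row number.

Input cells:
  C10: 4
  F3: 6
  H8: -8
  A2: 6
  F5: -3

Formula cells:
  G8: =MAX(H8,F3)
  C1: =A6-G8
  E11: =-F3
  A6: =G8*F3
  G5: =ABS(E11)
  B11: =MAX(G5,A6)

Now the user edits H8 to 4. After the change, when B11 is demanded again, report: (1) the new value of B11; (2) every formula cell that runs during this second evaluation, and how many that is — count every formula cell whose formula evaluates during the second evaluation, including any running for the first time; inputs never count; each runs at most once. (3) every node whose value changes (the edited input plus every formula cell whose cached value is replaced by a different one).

New value of B11: 36.
Formula cells that run: G8 — 1 in total.
Values that change: H8.
Key observation: the change is absorbed at G8 — it re-runs but produces the same value, and the output's value is unchanged.

First evaluation (everything demanded from the output):
  E11 = -(6) = -6
  G5 = ABS(-6) = 6
  G8 = MAX(-8, 6) = 6
  A6 = 6 * 6 = 36
  B11 = MAX(6, 36) = 36

Propagation after the edit:
  G8: runs — H8 -8->4; result 6 (same value as before).
  A6: checked — values it read are unchanged (G8 unchanged, F3 unchanged); reused cached 36 without running.
  B11: checked — values it read are unchanged (G5 unchanged, A6 unchanged); reused cached 36 without running.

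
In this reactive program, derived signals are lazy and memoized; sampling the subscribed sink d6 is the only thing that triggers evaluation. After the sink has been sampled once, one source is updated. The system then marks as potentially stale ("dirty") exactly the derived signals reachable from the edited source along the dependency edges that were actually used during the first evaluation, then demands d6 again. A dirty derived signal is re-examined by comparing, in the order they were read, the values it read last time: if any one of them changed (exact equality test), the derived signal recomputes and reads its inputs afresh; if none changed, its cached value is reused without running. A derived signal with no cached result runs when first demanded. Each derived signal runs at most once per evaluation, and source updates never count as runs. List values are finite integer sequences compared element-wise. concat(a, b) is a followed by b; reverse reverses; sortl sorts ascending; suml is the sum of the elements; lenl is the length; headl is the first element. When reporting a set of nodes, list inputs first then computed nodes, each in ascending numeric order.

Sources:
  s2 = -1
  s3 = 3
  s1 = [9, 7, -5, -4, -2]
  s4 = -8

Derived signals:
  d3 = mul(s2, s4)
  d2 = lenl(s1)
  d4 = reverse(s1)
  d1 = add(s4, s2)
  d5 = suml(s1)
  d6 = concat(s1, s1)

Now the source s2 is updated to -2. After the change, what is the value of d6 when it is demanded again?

Demanding d6 again yields [9, 7, -5, -4, -2, 9, 7, -5, -4, -2].
Note the shortcut — s2 feeds only undemanded nodes, so no recomputation happens.

First demand of the output computes:
  d6 = concat([9, 7, -5, -4, -2], [9, 7, -5, -4, -2]) = [9, 7, -5, -4, -2, 9, 7, -5, -4, -2]

After the edit, cleaning proceeds:
  s2 only reaches undemanded nodes; the second demand re-runs nothing.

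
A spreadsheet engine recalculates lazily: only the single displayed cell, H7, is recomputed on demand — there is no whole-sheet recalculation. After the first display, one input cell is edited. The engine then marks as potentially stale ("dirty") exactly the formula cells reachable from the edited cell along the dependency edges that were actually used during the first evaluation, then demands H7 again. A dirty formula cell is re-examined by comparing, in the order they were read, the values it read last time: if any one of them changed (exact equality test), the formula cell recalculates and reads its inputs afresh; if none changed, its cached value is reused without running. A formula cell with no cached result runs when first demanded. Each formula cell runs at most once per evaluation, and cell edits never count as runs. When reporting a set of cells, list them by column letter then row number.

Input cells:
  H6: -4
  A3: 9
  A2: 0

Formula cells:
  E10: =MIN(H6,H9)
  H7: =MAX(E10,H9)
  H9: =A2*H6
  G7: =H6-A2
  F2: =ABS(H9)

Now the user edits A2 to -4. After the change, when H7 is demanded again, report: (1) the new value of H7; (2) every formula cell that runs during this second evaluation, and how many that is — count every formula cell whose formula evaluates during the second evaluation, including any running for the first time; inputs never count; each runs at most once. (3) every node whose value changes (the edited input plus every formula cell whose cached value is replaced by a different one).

New value of H7: 16.
Formula cells that run: E10, H7, H9 — 3 in total.
Values that change: A2, H7, H9.

First evaluation (everything demanded from the output):
  H9 = 0 * -4 = 0
  E10 = MIN(-4, 0) = -4
  H7 = MAX(-4, 0) = 0

Propagation after the edit:
  H9: runs — A2 0->-4; result 16.
  E10: runs — H9 0->16; result -4 (same value as before).
  H7: runs — H9 0->16; result 16.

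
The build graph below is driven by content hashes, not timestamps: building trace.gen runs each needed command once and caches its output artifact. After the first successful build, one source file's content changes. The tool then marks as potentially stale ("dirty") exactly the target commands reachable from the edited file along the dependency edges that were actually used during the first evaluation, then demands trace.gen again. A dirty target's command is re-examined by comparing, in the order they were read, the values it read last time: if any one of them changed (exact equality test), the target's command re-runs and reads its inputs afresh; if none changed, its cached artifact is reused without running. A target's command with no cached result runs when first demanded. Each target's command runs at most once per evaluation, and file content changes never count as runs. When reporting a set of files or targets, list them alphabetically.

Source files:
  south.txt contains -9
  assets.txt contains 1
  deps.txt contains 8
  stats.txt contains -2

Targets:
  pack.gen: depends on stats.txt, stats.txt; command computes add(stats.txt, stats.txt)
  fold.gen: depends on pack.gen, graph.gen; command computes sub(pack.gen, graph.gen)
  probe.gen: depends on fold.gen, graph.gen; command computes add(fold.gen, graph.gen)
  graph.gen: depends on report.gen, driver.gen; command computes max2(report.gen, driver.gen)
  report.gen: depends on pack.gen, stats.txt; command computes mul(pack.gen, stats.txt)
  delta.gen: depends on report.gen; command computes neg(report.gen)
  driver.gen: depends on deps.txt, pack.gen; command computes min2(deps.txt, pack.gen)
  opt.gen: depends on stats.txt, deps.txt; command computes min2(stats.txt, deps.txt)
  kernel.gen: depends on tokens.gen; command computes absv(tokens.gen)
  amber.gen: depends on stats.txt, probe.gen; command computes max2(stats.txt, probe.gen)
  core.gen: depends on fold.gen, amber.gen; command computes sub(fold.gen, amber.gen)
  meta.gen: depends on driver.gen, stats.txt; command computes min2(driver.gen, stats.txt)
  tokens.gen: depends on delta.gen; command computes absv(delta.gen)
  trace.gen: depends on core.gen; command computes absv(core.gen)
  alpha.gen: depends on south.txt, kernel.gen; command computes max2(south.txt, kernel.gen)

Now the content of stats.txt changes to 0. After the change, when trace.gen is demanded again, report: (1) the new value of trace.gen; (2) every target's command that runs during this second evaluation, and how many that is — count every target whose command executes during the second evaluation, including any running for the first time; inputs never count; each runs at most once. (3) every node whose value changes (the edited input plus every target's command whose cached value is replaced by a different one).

trace.gen now evaluates to 0.
Run set: amber.gen, core.gen, driver.gen, fold.gen, graph.gen, pack.gen, probe.gen, report.gen, trace.gen (9 run).
Changed values: amber.gen, core.gen, driver.gen, fold.gen, graph.gen, pack.gen, probe.gen, report.gen, stats.txt, trace.gen.

Initial pass — values computed on the first demand:
  pack.gen = add(-2, -2) = -4
  driver.gen = min2(8, -4) = -4
  report.gen = mul(-4, -2) = 8
  graph.gen = max2(8, -4) = 8
  fold.gen = sub(-4, 8) = -12
  probe.gen = add(-12, 8) = -4
  amber.gen = max2(-2, -4) = -2
  core.gen = sub(-12, -2) = -10
  trace.gen = absv(-10) = 10

Second demand — change propagation:
  pack.gen: re-runs because stats.txt -2->0; stats.txt -2->0; new result 0.
  driver.gen: re-runs because pack.gen -4->0; new result 0.
  report.gen: re-runs because pack.gen -4->0; stats.txt -2->0; new result 0.
  graph.gen: re-runs because report.gen 8->0; driver.gen -4->0; new result 0.
  fold.gen: re-runs because pack.gen -4->0; graph.gen 8->0; new result 0.
  probe.gen: re-runs because fold.gen -12->0; graph.gen 8->0; new result 0.
  amber.gen: re-runs because stats.txt -2->0; probe.gen -4->0; new result 0.
  core.gen: re-runs because fold.gen -12->0; amber.gen -2->0; new result 0.
  trace.gen: re-runs because core.gen -10->0; new result 0.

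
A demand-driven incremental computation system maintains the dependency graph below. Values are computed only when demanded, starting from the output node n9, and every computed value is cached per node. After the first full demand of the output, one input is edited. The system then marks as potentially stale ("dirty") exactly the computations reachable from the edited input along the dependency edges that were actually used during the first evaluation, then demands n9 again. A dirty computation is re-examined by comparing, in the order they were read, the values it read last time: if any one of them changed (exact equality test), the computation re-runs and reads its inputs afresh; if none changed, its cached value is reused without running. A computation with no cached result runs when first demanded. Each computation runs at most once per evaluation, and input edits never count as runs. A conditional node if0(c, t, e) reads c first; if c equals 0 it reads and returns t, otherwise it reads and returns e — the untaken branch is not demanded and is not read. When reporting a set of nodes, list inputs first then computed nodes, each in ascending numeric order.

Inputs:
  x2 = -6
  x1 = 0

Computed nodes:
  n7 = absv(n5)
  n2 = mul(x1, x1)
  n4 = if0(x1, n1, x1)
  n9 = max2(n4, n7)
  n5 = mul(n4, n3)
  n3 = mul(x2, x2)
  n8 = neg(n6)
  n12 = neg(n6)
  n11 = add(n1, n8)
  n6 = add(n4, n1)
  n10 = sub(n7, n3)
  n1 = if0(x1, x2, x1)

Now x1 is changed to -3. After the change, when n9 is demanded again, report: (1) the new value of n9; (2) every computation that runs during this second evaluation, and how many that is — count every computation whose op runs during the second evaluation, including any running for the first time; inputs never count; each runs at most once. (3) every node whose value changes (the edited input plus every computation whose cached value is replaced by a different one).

New value of n9: 108.
Computations that run: n4, n5, n7, n9 — 4 in total.
Values that change: x1, n4, n5, n7, n9.
Key observation: a condition flipped, so demand moved to the other branch — n1 is never re-examined.

First evaluation (everything demanded from the output):
  n1 = if0(x1=0 -> then branch x2) = -6
  n3 = mul(-6, -6) = 36
  n4 = if0(x1=0 -> then branch n1) = -6
  n5 = mul(-6, 36) = -216
  n7 = absv(-216) = 216
  n9 = max2(-6, 216) = 216

Propagation after the edit:
  n1: marked dirty but never re-examined — demand shifted away from it.
  n4: runs — x1 0->-3; result -3.
  n5: runs — n4 -6->-3; result -108.
  n7: runs — n5 -216->-108; result 108.
  n9: runs — n4 -6->-3; n7 216->108; result 108.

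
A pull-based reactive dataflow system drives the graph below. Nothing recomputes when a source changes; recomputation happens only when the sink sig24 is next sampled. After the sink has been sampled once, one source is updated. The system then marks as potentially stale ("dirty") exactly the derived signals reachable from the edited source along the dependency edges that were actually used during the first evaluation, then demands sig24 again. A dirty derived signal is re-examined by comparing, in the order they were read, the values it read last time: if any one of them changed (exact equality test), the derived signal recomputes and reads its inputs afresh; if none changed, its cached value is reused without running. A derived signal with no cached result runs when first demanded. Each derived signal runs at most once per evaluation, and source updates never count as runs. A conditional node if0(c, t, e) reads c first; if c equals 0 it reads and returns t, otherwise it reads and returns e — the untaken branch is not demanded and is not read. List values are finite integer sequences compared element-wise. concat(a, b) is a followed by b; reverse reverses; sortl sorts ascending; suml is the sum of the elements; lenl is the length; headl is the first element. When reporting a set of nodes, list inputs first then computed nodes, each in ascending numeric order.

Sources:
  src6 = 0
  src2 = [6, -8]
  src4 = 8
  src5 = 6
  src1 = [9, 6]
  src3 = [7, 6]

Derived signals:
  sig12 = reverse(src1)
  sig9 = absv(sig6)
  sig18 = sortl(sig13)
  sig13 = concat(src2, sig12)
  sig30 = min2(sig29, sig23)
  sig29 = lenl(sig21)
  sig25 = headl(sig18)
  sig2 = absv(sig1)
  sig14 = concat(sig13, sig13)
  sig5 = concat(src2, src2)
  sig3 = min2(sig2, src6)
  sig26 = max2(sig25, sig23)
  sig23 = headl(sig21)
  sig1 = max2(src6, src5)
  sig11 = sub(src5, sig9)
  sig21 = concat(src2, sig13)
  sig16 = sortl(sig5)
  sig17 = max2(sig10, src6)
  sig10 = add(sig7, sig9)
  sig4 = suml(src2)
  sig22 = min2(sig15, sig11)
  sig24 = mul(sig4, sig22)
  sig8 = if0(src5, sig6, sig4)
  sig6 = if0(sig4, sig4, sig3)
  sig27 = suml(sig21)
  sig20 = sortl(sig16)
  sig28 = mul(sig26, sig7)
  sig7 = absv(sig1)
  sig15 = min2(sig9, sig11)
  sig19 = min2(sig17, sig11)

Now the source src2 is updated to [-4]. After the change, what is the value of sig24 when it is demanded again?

First evaluation (everything demanded from the output):
  sig1 = max2(0, 6) = 6
  sig2 = absv(6) = 6
  sig3 = min2(6, 0) = 0
  sig4 = suml([6, -8]) = -2
  sig6 = if0(sig4=-2 -> else branch sig3) = 0
  sig9 = absv(0) = 0
  sig11 = sub(6, 0) = 6
  sig15 = min2(0, 6) = 0
  sig22 = min2(0, 6) = 0
  sig24 = mul(-2, 0) = 0

Propagation after the edit:
  sig4: runs — src2 [6, -8]->[-4]; result -4.
  sig6: runs — sig4 -2->-4; result 0 (same value as before).
  sig9: checked — values it read are unchanged (sig6 unchanged); reused cached 0 without running.
  sig11: checked — values it read are unchanged (src5 unchanged, sig9 unchanged); reused cached 6 without running.
  sig15: checked — values it read are unchanged (sig9 unchanged, sig11 unchanged); reused cached 0 without running.
  sig22: checked — values it read are unchanged (sig15 unchanged, sig11 unchanged); reused cached 0 without running.
  sig24: runs — sig4 -2->-4; result 0 (same value as before).

Key observation: the cutoff stops propagation at sig9 — its inputs' values are unchanged, so it reuses its cache.

New value of sig24: 0.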